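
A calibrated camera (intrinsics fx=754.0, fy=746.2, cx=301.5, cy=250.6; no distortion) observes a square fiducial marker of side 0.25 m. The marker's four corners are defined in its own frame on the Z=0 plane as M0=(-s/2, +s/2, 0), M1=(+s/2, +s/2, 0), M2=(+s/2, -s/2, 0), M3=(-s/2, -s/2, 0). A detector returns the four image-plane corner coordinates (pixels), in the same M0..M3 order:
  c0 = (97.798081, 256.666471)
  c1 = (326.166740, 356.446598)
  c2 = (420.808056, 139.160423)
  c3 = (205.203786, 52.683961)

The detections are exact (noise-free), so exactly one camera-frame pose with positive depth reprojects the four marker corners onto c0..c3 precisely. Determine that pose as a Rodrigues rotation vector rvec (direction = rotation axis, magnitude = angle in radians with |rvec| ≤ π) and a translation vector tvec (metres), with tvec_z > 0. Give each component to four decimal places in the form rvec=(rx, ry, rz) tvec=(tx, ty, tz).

Intrinsics K: fx=754.0, fy=746.2, cx=301.5, cy=250.6
Marker side s = 0.25 m; corners in marker frame (Z=0):
  M0 = (-0.1250, +0.1250, 0)
  M1 = (+0.1250, +0.1250, 0)
  M2 = (+0.1250, -0.1250, 0)
  M3 = (-0.1250, -0.1250, 0)
Detected image corners:
  c0 = (97.798081, 256.666471) px
  c1 = (326.166740, 356.446598) px
  c2 = (420.808056, 139.160423) px
  c3 = (205.203786, 52.683961) px
Planar DLT: solve 8×8 A·h = b for H (H[2,2]=1):
  H  [+854.04347 -479.88102 +262.56401]
  H  [+346.26956 +784.32528 +196.72717]
  H  [-0.12566 -0.28719 +1.00000]
B = K⁻¹H; ‖b₁‖=1.292828, ‖b₂‖=1.292828; λ = 2/(‖b₁‖+‖b₂‖) = 0.773498, sign → tz>0 ⇒ λ=+0.773498
r₁ = λ·B[:,0] = (+0.91500,+0.39158,-0.09720); r₂ = λ·B[:,1] = (-0.40346,+0.88762,-0.22214)
r₃ = r₁×r₂ = (-0.00071,+0.24248,+0.97016); SVD([r₁ r₂ r₃]) → R = UVᵀ:
  R  [+0.91500 -0.40346 -0.00071]
  R  [+0.39158 +0.88762 +0.24248]
  R  [-0.09720 -0.22214 +0.97016]
t = (-0.03994, -0.05584, +0.77350) m
tr R = 2.772774; θ = arccos((tr R − 1)/2) = 0.481315 rad = 27.577°
axis k = ((R−Rᵀ)₃₂, (R−Rᵀ)₁₃, (R−Rᵀ)₂₁) / (2 sinθ) = (-0.501806, +0.104215, +0.858680)
rvec = θ·k = (-0.241527, +0.050160, +0.413296)

rvec=(-0.2415, 0.0502, 0.4133) tvec=(-0.0399, -0.0558, 0.7735)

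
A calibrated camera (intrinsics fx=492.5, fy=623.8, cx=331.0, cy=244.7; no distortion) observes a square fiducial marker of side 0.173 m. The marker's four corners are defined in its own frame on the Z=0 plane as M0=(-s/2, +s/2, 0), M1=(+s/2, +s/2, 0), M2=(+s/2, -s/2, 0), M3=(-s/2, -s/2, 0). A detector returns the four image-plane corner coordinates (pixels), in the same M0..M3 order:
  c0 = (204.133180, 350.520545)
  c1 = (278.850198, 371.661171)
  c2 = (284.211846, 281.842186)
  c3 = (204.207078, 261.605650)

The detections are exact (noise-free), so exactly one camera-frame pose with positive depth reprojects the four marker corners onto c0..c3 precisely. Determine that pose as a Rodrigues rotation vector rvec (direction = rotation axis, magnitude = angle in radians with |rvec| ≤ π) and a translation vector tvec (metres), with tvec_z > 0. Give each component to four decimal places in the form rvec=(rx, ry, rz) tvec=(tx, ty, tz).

Intrinsics K: fx=492.5, fy=623.8, cx=331.0, cy=244.7
Marker side s = 0.173 m; corners in marker frame (Z=0):
  M0 = (-0.0865, +0.0865, 0)
  M1 = (+0.0865, +0.0865, 0)
  M2 = (+0.0865, -0.0865, 0)
  M3 = (-0.0865, -0.0865, 0)
Detected image corners:
  c0 = (204.133180, 350.520545) px
  c1 = (278.850198, 371.661171) px
  c2 = (284.211846, 281.842186) px
  c3 = (204.207078, 261.605650) px
Planar DLT: solve 8×8 A·h = b for H (H[2,2]=1):
  H  [+410.53743 +79.16746 +242.30711]
  H  [+72.61497 +639.89651 +317.78120]
  H  [-0.14873 +0.38987 +1.00000]
B = K⁻¹H; ‖b₁‖=0.961330, ‖b₂‖=0.961330; λ = 2/(‖b₁‖+‖b₂‖) = 1.040225, sign → tz>0 ⇒ λ=+1.040225
r₁ = λ·B[:,0] = (+0.97109,+0.18178,-0.15472); r₂ = λ·B[:,1] = (-0.10535,+0.90798,+0.40555)
r₃ = r₁×r₂ = (+0.21420,-0.37753,+0.90088); SVD([r₁ r₂ r₃]) → R = UVᵀ:
  R  [+0.97109 -0.10535 +0.21420]
  R  [+0.18178 +0.90798 -0.37753]
  R  [-0.15472 +0.40555 +0.90088]
t = (-0.18733, +0.12187, +1.04023) m
tr R = 2.779953; θ = arccos((tr R − 1)/2) = 0.473503 rad = 27.130°
axis k = ((R−Rᵀ)₃₂, (R−Rᵀ)₁₃, (R−Rᵀ)₂₁) / (2 sinθ) = (+0.858633, +0.404509, +0.314836)
rvec = θ·k = (+0.406565, +0.191536, +0.149076)

rvec=(0.4066, 0.1915, 0.1491) tvec=(-0.1873, 0.1219, 1.0402)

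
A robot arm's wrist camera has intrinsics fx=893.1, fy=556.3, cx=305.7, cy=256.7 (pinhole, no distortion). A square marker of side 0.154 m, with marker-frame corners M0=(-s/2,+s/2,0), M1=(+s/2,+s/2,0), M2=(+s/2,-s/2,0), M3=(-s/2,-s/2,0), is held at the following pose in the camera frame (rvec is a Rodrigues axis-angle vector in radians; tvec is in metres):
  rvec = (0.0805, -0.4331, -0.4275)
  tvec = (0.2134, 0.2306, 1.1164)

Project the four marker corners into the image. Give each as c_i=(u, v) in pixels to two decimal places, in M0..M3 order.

c0=(451.80, 425.11) c1=(541.60, 385.49) c2=(500.28, 319.74) c3=(406.04, 356.62)

Intrinsics K: fx=893.1, fy=556.3, cx=305.7, cy=256.7
Marker side s = 0.154 m; corners in marker frame (Z=0):
  M0 = (-0.0770, +0.0770, 0)
  M1 = (+0.0770, +0.0770, 0)
  M2 = (+0.0770, -0.0770, 0)
  M3 = (-0.0770, -0.0770, 0)
rvec = (0.0805, -0.4331, -0.4275), |rvec| = θ = 0.61385 rad = 35.171°
Rodrigues: sinθ=0.57602, 1−cosθ=0.18256; R = I + sinθ·[k]× + (1−cosθ)·[k]×²:
    [+0.82058 +0.38426 -0.42308]
    [-0.41805 +0.90832 +0.01417]
    [+0.38974 +0.16524 +0.90598]
t = (0.2134, 0.2306, 1.1164) m
M0: Pc = R·M0+t = (+0.17980, +0.33273, +1.09911); u = 893.1·(+0.17980)/1.09911 + 305.7 = 451.8020, v = 556.3·(+0.33273)/1.09911 + 256.7 = 425.1062
M1: Pc = R·M1+t = (+0.30617, +0.26835, +1.15913); u = 893.1·(+0.30617)/1.15913 + 305.7 = 541.6027, v = 556.3·(+0.26835)/1.15913 + 256.7 = 385.4890
M2: Pc = R·M2+t = (+0.24700, +0.12847, +1.13369); u = 893.1·(+0.24700)/1.13369 + 305.7 = 500.2797, v = 556.3·(+0.12847)/1.13369 + 256.7 = 319.7404
M3: Pc = R·M3+t = (+0.12063, +0.19285, +1.07367); u = 893.1·(+0.12063)/1.07367 + 305.7 = 406.0407, v = 556.3·(+0.19285)/1.07367 + 256.7 = 356.6211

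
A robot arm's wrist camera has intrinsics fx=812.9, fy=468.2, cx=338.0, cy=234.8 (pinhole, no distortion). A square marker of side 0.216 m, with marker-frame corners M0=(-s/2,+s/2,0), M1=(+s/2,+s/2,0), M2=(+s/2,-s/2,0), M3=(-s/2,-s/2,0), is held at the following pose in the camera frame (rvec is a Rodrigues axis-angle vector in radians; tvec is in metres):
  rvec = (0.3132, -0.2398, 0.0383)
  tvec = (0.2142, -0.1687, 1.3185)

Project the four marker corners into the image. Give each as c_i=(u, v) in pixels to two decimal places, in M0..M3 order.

c0=(400.15, 211.47) c1=(521.63, 212.36) c2=(540.67, 137.95) c3=(413.71, 133.96)

Intrinsics K: fx=812.9, fy=468.2, cx=338.0, cy=234.8
Marker side s = 0.216 m; corners in marker frame (Z=0):
  M0 = (-0.1080, +0.1080, 0)
  M1 = (+0.1080, +0.1080, 0)
  M2 = (+0.1080, -0.1080, 0)
  M3 = (-0.1080, -0.1080, 0)
rvec = (0.3132, -0.2398, 0.0383), |rvec| = θ = 0.39631 rad = 22.707°
Rodrigues: sinθ=0.38602, 1−cosθ=0.07751; R = I + sinθ·[k]× + (1−cosθ)·[k]×²:
    [+0.97090 -0.07437 -0.22765]
    [+0.00024 +0.95087 -0.30960]
    [+0.23949 +0.30053 +0.92321]
t = (0.2142, -0.1687, 1.3185) m
M0: Pc = R·M0+t = (+0.10131, -0.06603, +1.32509); u = 812.9·(+0.10131)/1.32509 + 338.0 = 400.1510, v = 468.2·(-0.06603)/1.32509 + 234.8 = 211.4685
M1: Pc = R·M1+t = (+0.31103, -0.06598, +1.37682); u = 812.9·(+0.31103)/1.37682 + 338.0 = 521.6347, v = 468.2·(-0.06598)/1.37682 + 234.8 = 212.3629
M2: Pc = R·M2+t = (+0.32709, -0.27137, +1.31191); u = 812.9·(+0.32709)/1.31191 + 338.0 = 540.6748, v = 468.2·(-0.27137)/1.31191 + 234.8 = 137.9530
M3: Pc = R·M3+t = (+0.11737, -0.27142, +1.26018); u = 812.9·(+0.11737)/1.26018 + 338.0 = 413.7147, v = 468.2·(-0.27142)/1.26018 + 234.8 = 133.9580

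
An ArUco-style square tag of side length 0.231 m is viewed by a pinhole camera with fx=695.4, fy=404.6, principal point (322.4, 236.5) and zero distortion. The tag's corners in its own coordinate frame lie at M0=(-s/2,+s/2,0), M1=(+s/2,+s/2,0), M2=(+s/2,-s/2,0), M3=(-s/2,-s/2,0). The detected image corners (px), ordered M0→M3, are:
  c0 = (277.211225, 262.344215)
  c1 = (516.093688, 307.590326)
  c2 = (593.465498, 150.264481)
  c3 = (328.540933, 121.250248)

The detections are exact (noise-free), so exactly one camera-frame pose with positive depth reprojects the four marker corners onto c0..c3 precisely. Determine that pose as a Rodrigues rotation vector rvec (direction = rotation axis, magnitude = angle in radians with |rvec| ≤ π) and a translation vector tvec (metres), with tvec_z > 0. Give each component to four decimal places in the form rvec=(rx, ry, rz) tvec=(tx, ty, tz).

rvec=(0.1486, 0.3653, 0.2482) tvec=(0.0854, -0.0372, 0.6103)

Intrinsics K: fx=695.4, fy=404.6, cx=322.4, cy=236.5
Marker side s = 0.231 m; corners in marker frame (Z=0):
  M0 = (-0.1155, +0.1155, 0)
  M1 = (+0.1155, +0.1155, 0)
  M2 = (+0.1155, -0.1155, 0)
  M3 = (-0.1155, -0.1155, 0)
Detected image corners:
  c0 = (277.211225, 262.344215) px
  c1 = (516.093688, 307.590326) px
  c2 = (593.465498, 150.264481) px
  c3 = (328.540933, 121.250248) px
Planar DLT: solve 8×8 A·h = b for H (H[2,2]=1):
  H  [+853.70649 -143.07039 +419.71977]
  H  [+46.81256 +708.43194 +211.83954]
  H  [-0.54750 +0.30768 +1.00000]
B = K⁻¹H; ‖b₁‖=1.638410, ‖b₂‖=1.638410; λ = 2/(‖b₁‖+‖b₂‖) = 0.610348, sign → tz>0 ⇒ λ=+0.610348
r₁ = λ·B[:,0] = (+0.90422,+0.26595,-0.33416); r₂ = λ·B[:,1] = (-0.21263,+0.95892,+0.18779)
r₃ = r₁×r₂ = (+0.37038,-0.09875,+0.92362); SVD([r₁ r₂ r₃]) → R = UVᵀ:
  R  [+0.90422 -0.21263 +0.37038]
  R  [+0.26595 +0.95892 -0.09875]
  R  [-0.33416 +0.18779 +0.92362]
t = (+0.08542, -0.03720, +0.61035) m
tr R = 2.786752; θ = arccos((tr R − 1)/2) = 0.465993 rad = 26.699°
axis k = ((R−Rᵀ)₃₂, (R−Rᵀ)₁₃, (R−Rᵀ)₂₁) / (2 sinθ) = (+0.318863, +0.784024, +0.532572)
rvec = θ·k = (+0.148588, +0.365350, +0.248175)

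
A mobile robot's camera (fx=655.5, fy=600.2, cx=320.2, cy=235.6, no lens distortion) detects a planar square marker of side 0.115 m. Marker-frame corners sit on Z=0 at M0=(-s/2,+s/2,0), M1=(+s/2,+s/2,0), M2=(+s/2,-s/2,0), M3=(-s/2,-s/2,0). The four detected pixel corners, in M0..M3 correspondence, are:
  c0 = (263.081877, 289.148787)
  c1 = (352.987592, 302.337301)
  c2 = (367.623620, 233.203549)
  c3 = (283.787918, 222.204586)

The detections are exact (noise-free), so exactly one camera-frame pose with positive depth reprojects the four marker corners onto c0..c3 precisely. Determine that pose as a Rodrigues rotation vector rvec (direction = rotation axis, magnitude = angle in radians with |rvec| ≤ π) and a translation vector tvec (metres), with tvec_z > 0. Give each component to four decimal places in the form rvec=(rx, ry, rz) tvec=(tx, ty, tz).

rvec=(-0.5918, 0.0953, 0.1813) tvec=(-0.0044, 0.0352, 0.8506)

Intrinsics K: fx=655.5, fy=600.2, cx=320.2, cy=235.6
Marker side s = 0.115 m; corners in marker frame (Z=0):
  M0 = (-0.0575, +0.0575, 0)
  M1 = (+0.0575, +0.0575, 0)
  M2 = (+0.0575, -0.0575, 0)
  M3 = (-0.0575, -0.0575, 0)
Detected image corners:
  c0 = (263.081877, 289.148787) px
  c1 = (352.987592, 302.337301) px
  c2 = (367.623620, 233.203549) px
  c3 = (283.787918, 222.204586) px
Planar DLT: solve 8×8 A·h = b for H (H[2,2]=1):
  H  [+701.87518 -357.13289 +316.78189]
  H  [+61.40823 +423.69996 +260.41137]
  H  [-0.16584 -0.64134 +1.00000]
B = K⁻¹H; ‖b₁‖=1.175615, ‖b₂‖=1.175615; λ = 2/(‖b₁‖+‖b₂‖) = 0.850618, sign → tz>0 ⇒ λ=+0.850618
r₁ = λ·B[:,0] = (+0.97971,+0.14240,-0.14106); r₂ = λ·B[:,1] = (-0.19696,+0.81462,-0.54553)
r₃ = r₁×r₂ = (+0.03723,+0.56224,+0.82613); SVD([r₁ r₂ r₃]) → R = UVᵀ:
  R  [+0.97971 -0.19696 +0.03723]
  R  [+0.14240 +0.81462 +0.56224]
  R  [-0.14106 -0.54553 +0.82613]
t = (-0.00444, +0.03516, +0.85062) m
tr R = 2.620457; θ = arccos((tr R − 1)/2) = 0.626254 rad = 35.882°
axis k = ((R−Rᵀ)₃₂, (R−Rᵀ)₁₃, (R−Rᵀ)₂₁) / (2 sinθ) = (-0.945017, +0.152098, +0.289498)
rvec = θ·k = (-0.591821, +0.095252, +0.181300)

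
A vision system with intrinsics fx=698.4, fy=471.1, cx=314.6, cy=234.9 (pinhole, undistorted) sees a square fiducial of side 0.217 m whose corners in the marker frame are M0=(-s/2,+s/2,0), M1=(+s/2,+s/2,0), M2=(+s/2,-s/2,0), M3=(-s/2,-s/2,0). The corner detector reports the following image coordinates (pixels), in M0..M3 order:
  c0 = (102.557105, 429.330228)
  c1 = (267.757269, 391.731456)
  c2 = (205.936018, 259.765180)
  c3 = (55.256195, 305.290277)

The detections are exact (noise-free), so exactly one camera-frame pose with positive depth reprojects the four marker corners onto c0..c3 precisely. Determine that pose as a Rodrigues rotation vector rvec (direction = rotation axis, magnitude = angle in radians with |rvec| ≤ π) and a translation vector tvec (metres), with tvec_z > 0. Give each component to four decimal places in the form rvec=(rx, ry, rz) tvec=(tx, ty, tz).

rvec=(-0.1722, 0.3429, -0.3754) tvec=(-0.1787, 0.1820, 0.7761)

Intrinsics K: fx=698.4, fy=471.1, cx=314.6, cy=234.9
Marker side s = 0.217 m; corners in marker frame (Z=0):
  M0 = (-0.1085, +0.1085, 0)
  M1 = (+0.1085, +0.1085, 0)
  M2 = (+0.1085, -0.1085, 0)
  M3 = (-0.1085, -0.1085, 0)
Detected image corners:
  c0 = (102.557105, 429.330228) px
  c1 = (267.757269, 391.731456) px
  c2 = (205.936018, 259.765180) px
  c3 = (55.256195, 305.290277) px
Planar DLT: solve 8×8 A·h = b for H (H[2,2]=1):
  H  [+666.73756 +203.90548 +153.75322]
  H  [-323.88285 +487.83135 +345.35689]
  H  [-0.38027 -0.29230 +1.00000]
B = K⁻¹H; ‖b₁‖=1.288521, ‖b₂‖=1.288521; λ = 2/(‖b₁‖+‖b₂‖) = 0.776084, sign → tz>0 ⇒ λ=+0.776084
r₁ = λ·B[:,0] = (+0.87384,-0.38641,-0.29512); r₂ = λ·B[:,1] = (+0.32877,+0.91676,-0.22685)
r₃ = r₁×r₂ = (+0.35821,+0.10120,+0.92814); SVD([r₁ r₂ r₃]) → R = UVᵀ:
  R  [+0.87384 +0.32877 +0.35821]
  R  [-0.38641 +0.91676 +0.10120]
  R  [-0.29512 -0.22685 +0.92814]
t = (-0.17874, +0.18197, +0.77608) m
tr R = 2.718737; θ = arccos((tr R − 1)/2) = 0.536763 rad = 30.754°
axis k = ((R−Rᵀ)₃₂, (R−Rᵀ)₁₃, (R−Rᵀ)₂₁) / (2 sinθ) = (-0.320769, +0.638820, -0.699297)
rvec = θ·k = (-0.172177, +0.342895, -0.375357)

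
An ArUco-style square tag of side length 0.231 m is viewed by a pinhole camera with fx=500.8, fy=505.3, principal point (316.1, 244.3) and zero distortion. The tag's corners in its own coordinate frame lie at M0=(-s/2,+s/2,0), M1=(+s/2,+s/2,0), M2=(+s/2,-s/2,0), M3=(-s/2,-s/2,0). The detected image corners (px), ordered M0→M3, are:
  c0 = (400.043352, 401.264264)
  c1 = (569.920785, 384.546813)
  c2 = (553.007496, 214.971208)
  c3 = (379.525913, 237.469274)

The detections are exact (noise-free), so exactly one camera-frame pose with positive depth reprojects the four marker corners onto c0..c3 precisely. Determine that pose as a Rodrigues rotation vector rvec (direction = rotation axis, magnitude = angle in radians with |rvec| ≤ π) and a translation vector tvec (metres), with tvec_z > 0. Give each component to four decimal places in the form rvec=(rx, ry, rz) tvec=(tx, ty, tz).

Intrinsics K: fx=500.8, fy=505.3, cx=316.1, cy=244.3
Marker side s = 0.231 m; corners in marker frame (Z=0):
  M0 = (-0.1155, +0.1155, 0)
  M1 = (+0.1155, +0.1155, 0)
  M2 = (+0.1155, -0.1155, 0)
  M3 = (-0.1155, -0.1155, 0)
Detected image corners:
  c0 = (400.043352, 401.264264) px
  c1 = (569.920785, 384.546813) px
  c2 = (553.007496, 214.971208) px
  c3 = (379.525913, 237.469274) px
Planar DLT: solve 8×8 A·h = b for H (H[2,2]=1):
  H  [+677.62530 +131.50636 +474.37388]
  H  [-127.34749 +754.16174 +310.73808]
  H  [-0.13767 +0.10589 +1.00000]
B = K⁻¹H; ‖b₁‖=1.458390, ‖b₂‖=1.458390; λ = 2/(‖b₁‖+‖b₂‖) = 0.685687, sign → tz>0 ⇒ λ=+0.685687
r₁ = λ·B[:,0] = (+0.98738,-0.12717,-0.09440); r₂ = λ·B[:,1] = (+0.13423,+0.98829,+0.07261)
r₃ = r₁×r₂ = (+0.08406,-0.08436,+0.99288); SVD([r₁ r₂ r₃]) → R = UVᵀ:
  R  [+0.98738 +0.13423 +0.08406]
  R  [-0.12717 +0.98829 -0.08436]
  R  [-0.09440 +0.07261 +0.99288]
t = (+0.21671, +0.09016, +0.68569) m
tr R = 2.968549; θ = arccos((tr R − 1)/2) = 0.177578 rad = 10.174°
axis k = ((R−Rᵀ)₃₂, (R−Rᵀ)₁₃, (R−Rᵀ)₂₁) / (2 sinθ) = (+0.444301, +0.505139, -0.739886)
rvec = θ·k = (+0.078898, +0.089702, -0.131388)

rvec=(0.0789, 0.0897, -0.1314) tvec=(0.2167, 0.0902, 0.6857)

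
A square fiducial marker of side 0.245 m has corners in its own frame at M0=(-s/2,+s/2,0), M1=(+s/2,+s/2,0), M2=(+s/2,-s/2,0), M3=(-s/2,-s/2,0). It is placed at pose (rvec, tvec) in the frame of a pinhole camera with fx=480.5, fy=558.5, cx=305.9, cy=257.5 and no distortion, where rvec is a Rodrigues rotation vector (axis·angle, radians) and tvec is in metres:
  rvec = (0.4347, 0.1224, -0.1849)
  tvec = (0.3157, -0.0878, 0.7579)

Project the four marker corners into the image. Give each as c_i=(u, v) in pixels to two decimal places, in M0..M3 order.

c0=(434.38, 284.43) c1=(586.35, 259.44) c2=(592.09, 82.81) c3=(419.00, 120.56)

Intrinsics K: fx=480.5, fy=558.5, cx=305.9, cy=257.5
Marker side s = 0.245 m; corners in marker frame (Z=0):
  M0 = (-0.1225, +0.1225, 0)
  M1 = (+0.1225, +0.1225, 0)
  M2 = (+0.1225, -0.1225, 0)
  M3 = (-0.1225, -0.1225, 0)
rvec = (0.4347, 0.1224, -0.1849), |rvec| = θ = 0.48799 rad = 27.960°
Rodrigues: sinθ=0.46885, 1−cosθ=0.11672; R = I + sinθ·[k]× + (1−cosθ)·[k]×²:
    [+0.97590 +0.20373 +0.07820]
    [-0.15157 +0.89062 -0.42874]
    [-0.15700 +0.40656 +0.90003]
t = (0.3157, -0.0878, 0.7579) m
M0: Pc = R·M0+t = (+0.22111, +0.03987, +0.82694); u = 480.5·(+0.22111)/0.82694 + 305.9 = 434.3779, v = 558.5·(+0.03987)/0.82694 + 257.5 = 284.4264
M1: Pc = R·M1+t = (+0.46020, +0.00273, +0.78847); u = 480.5·(+0.46020)/0.78847 + 305.9 = 586.3518, v = 558.5·(+0.00273)/0.78847 + 257.5 = 259.4365
M2: Pc = R·M2+t = (+0.41029, -0.21547, +0.68886); u = 480.5·(+0.41029)/0.68886 + 305.9 = 592.0880, v = 558.5·(-0.21547)/0.68886 + 257.5 = 82.8082
M3: Pc = R·M3+t = (+0.17120, -0.17833, +0.72733); u = 480.5·(+0.17120)/0.72733 + 305.9 = 418.9981, v = 558.5·(-0.17833)/0.72733 + 257.5 = 120.5613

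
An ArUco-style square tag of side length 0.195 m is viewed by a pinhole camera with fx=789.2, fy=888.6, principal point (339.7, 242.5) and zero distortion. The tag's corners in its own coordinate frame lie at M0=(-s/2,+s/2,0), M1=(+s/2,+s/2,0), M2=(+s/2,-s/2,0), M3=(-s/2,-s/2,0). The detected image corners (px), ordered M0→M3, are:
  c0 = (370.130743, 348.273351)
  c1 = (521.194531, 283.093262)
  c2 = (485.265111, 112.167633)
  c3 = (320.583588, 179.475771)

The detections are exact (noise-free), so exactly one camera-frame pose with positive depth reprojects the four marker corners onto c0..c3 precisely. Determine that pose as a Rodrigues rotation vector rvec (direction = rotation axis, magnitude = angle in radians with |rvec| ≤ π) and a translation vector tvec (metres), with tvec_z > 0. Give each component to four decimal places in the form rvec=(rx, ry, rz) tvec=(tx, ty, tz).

rvec=(0.3664, -0.1549, -0.3331) tvec=(0.0986, -0.0088, 0.9028)

Intrinsics K: fx=789.2, fy=888.6, cx=339.7, cy=242.5
Marker side s = 0.195 m; corners in marker frame (Z=0):
  M0 = (-0.0975, +0.0975, 0)
  M1 = (+0.0975, +0.0975, 0)
  M2 = (+0.0975, -0.0975, 0)
  M3 = (-0.0975, -0.0975, 0)
Detected image corners:
  c0 = (370.130743, 348.273351) px
  c1 = (521.194531, 283.093262) px
  c2 = (485.265111, 112.167633) px
  c3 = (320.583588, 179.475771) px
Planar DLT: solve 8×8 A·h = b for H (H[2,2]=1):
  H  [+849.73667 +395.27451 +425.91355]
  H  [-316.89570 +967.09282 +233.87971]
  H  [+0.09793 +0.41584 +1.00000]
B = K⁻¹H; ‖b₁‖=1.107633, ‖b₂‖=1.107633; λ = 2/(‖b₁‖+‖b₂‖) = 0.902826, sign → tz>0 ⇒ λ=+0.902826
r₁ = λ·B[:,0] = (+0.93402,-0.34610,+0.08841); r₂ = λ·B[:,1] = (+0.29059,+0.88012,+0.37543)
r₃ = r₁×r₂ = (-0.20775,-0.32497,+0.92262); SVD([r₁ r₂ r₃]) → R = UVᵀ:
  R  [+0.93402 +0.29059 -0.20775]
  R  [-0.34610 +0.88012 -0.32497]
  R  [+0.08841 +0.37543 +0.92262]
t = (+0.09863, -0.00876, +0.90283) m
tr R = 2.736770; θ = arccos((tr R − 1)/2) = 0.518860 rad = 29.729°
axis k = ((R−Rᵀ)₃₂, (R−Rᵀ)₁₃, (R−Rᵀ)₂₁) / (2 sinθ) = (+0.706202, -0.298609, -0.641959)
rvec = θ·k = (+0.366420, -0.154936, -0.333087)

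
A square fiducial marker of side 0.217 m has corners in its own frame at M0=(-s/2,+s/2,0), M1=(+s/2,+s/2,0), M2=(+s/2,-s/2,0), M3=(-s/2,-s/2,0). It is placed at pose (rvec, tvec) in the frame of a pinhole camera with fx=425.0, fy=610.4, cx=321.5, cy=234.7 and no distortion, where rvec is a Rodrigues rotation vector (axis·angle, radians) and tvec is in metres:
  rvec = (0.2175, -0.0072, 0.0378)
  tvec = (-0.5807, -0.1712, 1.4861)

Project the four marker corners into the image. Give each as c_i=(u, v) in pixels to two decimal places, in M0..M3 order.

Intrinsics K: fx=425.0, fy=610.4, cx=321.5, cy=234.7
Marker side s = 0.217 m; corners in marker frame (Z=0):
  M0 = (-0.1085, +0.1085, 0)
  M1 = (+0.1085, +0.1085, 0)
  M2 = (+0.1085, -0.1085, 0)
  M3 = (-0.1085, -0.1085, 0)
rvec = (0.2175, -0.0072, 0.0378), |rvec| = θ = 0.22088 rad = 12.655°
Rodrigues: sinθ=0.21909, 1−cosθ=0.02429; R = I + sinθ·[k]× + (1−cosθ)·[k]×²:
    [+0.99926 -0.03827 -0.00305]
    [+0.03671 +0.97573 -0.21587]
    [+0.01124 +0.21560 +0.97642]
t = (-0.5807, -0.1712, 1.4861) m
M0: Pc = R·M0+t = (-0.69327, -0.06932, +1.50827); u = 425.0·(-0.69327)/1.50827 + 321.5 = 126.1502, v = 610.4·(-0.06932)/1.50827 + 234.7 = 206.6475
M1: Pc = R·M1+t = (-0.47643, -0.06135, +1.51071); u = 425.0·(-0.47643)/1.51071 + 321.5 = 187.4679, v = 610.4·(-0.06135)/1.51071 + 234.7 = 209.9118
M2: Pc = R·M2+t = (-0.46813, -0.27308, +1.46393); u = 425.0·(-0.46813)/1.46393 + 321.5 = 185.5955, v = 610.4·(-0.27308)/1.46393 + 234.7 = 120.8349
M3: Pc = R·M3+t = (-0.68497, -0.28105, +1.46149); u = 425.0·(-0.68497)/1.46149 + 321.5 = 122.3119, v = 610.4·(-0.28105)/1.46149 + 234.7 = 117.3175

c0=(126.15, 206.65) c1=(187.47, 209.91) c2=(185.60, 120.83) c3=(122.31, 117.32)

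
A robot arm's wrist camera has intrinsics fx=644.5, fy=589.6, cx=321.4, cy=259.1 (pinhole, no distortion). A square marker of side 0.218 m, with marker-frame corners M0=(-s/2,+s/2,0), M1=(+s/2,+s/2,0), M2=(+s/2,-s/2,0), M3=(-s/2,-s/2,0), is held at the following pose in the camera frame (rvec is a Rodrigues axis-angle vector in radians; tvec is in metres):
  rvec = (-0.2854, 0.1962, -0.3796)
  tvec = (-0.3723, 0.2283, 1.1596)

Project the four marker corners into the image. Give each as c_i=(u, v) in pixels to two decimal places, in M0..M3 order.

c0=(75.61, 449.25) c1=(184.26, 409.11) c2=(152.09, 303.50) c3=(50.29, 343.97)

Intrinsics K: fx=644.5, fy=589.6, cx=321.4, cy=259.1
Marker side s = 0.218 m; corners in marker frame (Z=0):
  M0 = (-0.1090, +0.1090, 0)
  M1 = (+0.1090, +0.1090, 0)
  M2 = (+0.1090, -0.1090, 0)
  M3 = (-0.1090, -0.1090, 0)
rvec = (-0.2854, 0.1962, -0.3796), |rvec| = θ = 0.51385 rad = 29.442°
Rodrigues: sinθ=0.49154, 1−cosθ=0.12914; R = I + sinθ·[k]× + (1−cosθ)·[k]×²:
    [+0.91070 +0.33573 +0.24067]
    [-0.39050 +0.88969 +0.23658]
    [-0.13469 -0.30943 +0.94133]
t = (-0.3723, 0.2283, 1.1596) m
M0: Pc = R·M0+t = (-0.43497, +0.36784, +1.14055); u = 644.5·(-0.43497)/1.14055 + 321.4 = 75.6077, v = 589.6·(+0.36784)/1.14055 + 259.1 = 449.2521
M1: Pc = R·M1+t = (-0.23644, +0.28271, +1.11119); u = 644.5·(-0.23644)/1.11119 + 321.4 = 184.2628, v = 589.6·(+0.28271)/1.11119 + 259.1 = 409.1071
M2: Pc = R·M2+t = (-0.30963, +0.08876, +1.17865); u = 644.5·(-0.30963)/1.17865 + 321.4 = 152.0910, v = 589.6·(+0.08876)/1.17865 + 259.1 = 303.5007
M3: Pc = R·M3+t = (-0.50816, +0.17389, +1.20801); u = 644.5·(-0.50816)/1.20801 + 321.4 = 50.2852, v = 589.6·(+0.17389)/1.20801 + 259.1 = 343.9710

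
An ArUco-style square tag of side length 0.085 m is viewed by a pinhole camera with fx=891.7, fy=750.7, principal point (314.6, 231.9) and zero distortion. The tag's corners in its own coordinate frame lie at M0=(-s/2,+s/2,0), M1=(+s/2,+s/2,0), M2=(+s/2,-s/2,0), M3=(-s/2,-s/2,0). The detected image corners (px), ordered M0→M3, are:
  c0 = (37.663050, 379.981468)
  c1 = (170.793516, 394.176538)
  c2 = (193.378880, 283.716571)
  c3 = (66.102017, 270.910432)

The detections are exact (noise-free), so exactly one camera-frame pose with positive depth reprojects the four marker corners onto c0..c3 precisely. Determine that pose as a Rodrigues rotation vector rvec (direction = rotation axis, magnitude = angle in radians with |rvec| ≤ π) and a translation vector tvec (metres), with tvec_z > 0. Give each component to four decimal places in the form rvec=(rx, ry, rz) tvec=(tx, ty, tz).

Intrinsics K: fx=891.7, fy=750.7, cx=314.6, cy=231.9
Marker side s = 0.085 m; corners in marker frame (Z=0):
  M0 = (-0.0425, +0.0425, 0)
  M1 = (+0.0425, +0.0425, 0)
  M2 = (+0.0425, -0.0425, 0)
  M3 = (-0.0425, -0.0425, 0)
Detected image corners:
  c0 = (37.663050, 379.981468) px
  c1 = (170.793516, 394.176538) px
  c2 = (193.378880, 283.716571) px
  c3 = (66.102017, 270.910432) px
Planar DLT: solve 8×8 A·h = b for H (H[2,2]=1):
  H  [+1521.43627 -364.01295 +117.05336]
  H  [+131.45427 +1110.30170 +330.90168]
  H  [-0.08184 -0.54495 +1.00000]
B = K⁻¹H; ‖b₁‖=1.748544, ‖b₂‖=1.748544; λ = 2/(‖b₁‖+‖b₂‖) = 0.571904, sign → tz>0 ⇒ λ=+0.571904
r₁ = λ·B[:,0] = (+0.99231,+0.11460,-0.04681); r₂ = λ·B[:,1] = (-0.12351,+0.94213,-0.31166)
r₃ = r₁×r₂ = (+0.00838,+0.31504,+0.94904); SVD([r₁ r₂ r₃]) → R = UVᵀ:
  R  [+0.99231 -0.12351 +0.00838]
  R  [+0.11460 +0.94213 +0.31504]
  R  [-0.04681 -0.31166 +0.94904]
t = (-0.12670, +0.07542, +0.57190) m
tr R = 2.883483; θ = arccos((tr R − 1)/2) = 0.343025 rad = 19.654°
axis k = ((R−Rᵀ)₃₂, (R−Rᵀ)₁₃, (R−Rᵀ)₂₁) / (2 sinθ) = (-0.931648, +0.082037, +0.353980)
rvec = θ·k = (-0.319579, +0.028141, +0.121424)

rvec=(-0.3196, 0.0281, 0.1214) tvec=(-0.1267, 0.0754, 0.5719)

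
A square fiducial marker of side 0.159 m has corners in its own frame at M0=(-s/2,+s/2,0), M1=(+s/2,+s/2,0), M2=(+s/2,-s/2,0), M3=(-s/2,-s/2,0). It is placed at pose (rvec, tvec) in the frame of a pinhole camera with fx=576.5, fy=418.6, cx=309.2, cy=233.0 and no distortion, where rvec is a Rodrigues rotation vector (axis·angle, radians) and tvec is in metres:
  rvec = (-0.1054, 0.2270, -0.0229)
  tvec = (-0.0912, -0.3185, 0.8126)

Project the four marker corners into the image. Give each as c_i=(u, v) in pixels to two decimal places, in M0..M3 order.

c0=(191.51, 112.44) c1=(299.74, 104.06) c2=(298.71, 24.42) c3=(192.71, 35.99)

Intrinsics K: fx=576.5, fy=418.6, cx=309.2, cy=233.0
Marker side s = 0.159 m; corners in marker frame (Z=0):
  M0 = (-0.0795, +0.0795, 0)
  M1 = (+0.0795, +0.0795, 0)
  M2 = (+0.0795, -0.0795, 0)
  M3 = (-0.0795, -0.0795, 0)
rvec = (-0.1054, 0.2270, -0.0229), |rvec| = θ = 0.25132 rad = 14.400°
Rodrigues: sinθ=0.24868, 1−cosθ=0.03142; R = I + sinθ·[k]× + (1−cosθ)·[k]×²:
    [+0.97411 +0.01076 +0.22582]
    [-0.03456 +0.99421 +0.10171]
    [-0.22342 -0.10688 +0.96885]
t = (-0.0912, -0.3185, 0.8126) m
M0: Pc = R·M0+t = (-0.16779, -0.23671, +0.82186); u = 576.5·(-0.16779)/0.82186 + 309.2 = 191.5057, v = 418.6·(-0.23671)/0.82186 + 233.0 = 112.4353
M1: Pc = R·M1+t = (-0.01290, -0.24221, +0.78634); u = 576.5·(-0.01290)/0.78634 + 309.2 = 299.7404, v = 418.6·(-0.24221)/0.78634 + 233.0 = 104.0636
M2: Pc = R·M2+t = (-0.01461, -0.40029, +0.80334); u = 576.5·(-0.01461)/0.80334 + 309.2 = 298.7128, v = 418.6·(-0.40029)/0.80334 + 233.0 = 24.4192
M3: Pc = R·M3+t = (-0.16950, -0.39479, +0.83886); u = 576.5·(-0.16950)/0.83886 + 309.2 = 192.7142, v = 418.6·(-0.39479)/0.83886 + 233.0 = 35.9940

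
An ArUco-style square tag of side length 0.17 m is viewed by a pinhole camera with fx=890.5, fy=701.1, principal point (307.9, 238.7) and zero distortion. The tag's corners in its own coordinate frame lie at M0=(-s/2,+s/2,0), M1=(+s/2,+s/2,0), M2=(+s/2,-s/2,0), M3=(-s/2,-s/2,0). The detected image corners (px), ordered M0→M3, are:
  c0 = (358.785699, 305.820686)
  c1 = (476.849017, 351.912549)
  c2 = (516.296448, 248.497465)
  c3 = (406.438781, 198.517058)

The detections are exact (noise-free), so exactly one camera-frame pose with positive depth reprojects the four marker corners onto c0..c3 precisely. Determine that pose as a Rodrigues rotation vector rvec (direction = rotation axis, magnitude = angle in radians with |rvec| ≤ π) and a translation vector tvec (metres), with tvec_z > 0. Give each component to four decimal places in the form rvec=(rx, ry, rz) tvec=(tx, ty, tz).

rvec=(-0.2266, -0.4336, 0.4143) tvec=(0.1546, 0.0541, 1.0280)

Intrinsics K: fx=890.5, fy=701.1, cx=307.9, cy=238.7
Marker side s = 0.17 m; corners in marker frame (Z=0):
  M0 = (-0.0850, +0.0850, 0)
  M1 = (+0.0850, +0.0850, 0)
  M2 = (+0.0850, -0.0850, 0)
  M3 = (-0.0850, -0.0850, 0)
Detected image corners:
  c0 = (358.785699, 305.820686) px
  c1 = (476.849017, 351.912549) px
  c2 = (516.296448, 248.497465) px
  c3 = (406.438781, 198.517058) px
Planar DLT: solve 8×8 A·h = b for H (H[2,2]=1):
  H  [+823.33027 -382.96601 +441.82133]
  H  [+379.33200 +539.31273 +275.60135]
  H  [+0.34935 -0.29005 +1.00000]
B = K⁻¹H; ‖b₁‖=0.972772, ‖b₂‖=0.972772; λ = 2/(‖b₁‖+‖b₂‖) = 1.027990, sign → tz>0 ⇒ λ=+1.027990
r₁ = λ·B[:,0] = (+0.82628,+0.43393,+0.35912); r₂ = λ·B[:,1] = (-0.33900,+0.89229,-0.29817)
r₃ = r₁×r₂ = (-0.44983,+0.12463,+0.88438); SVD([r₁ r₂ r₃]) → R = UVᵀ:
  R  [+0.82628 -0.33900 -0.44983]
  R  [+0.43393 +0.89229 +0.12463]
  R  [+0.35912 -0.29817 +0.88438]
t = (+0.15460, +0.05411, +1.02799) m
tr R = 2.602943; θ = arccos((tr R − 1)/2) = 0.641045 rad = 36.729°
axis k = ((R−Rᵀ)₃₂, (R−Rᵀ)₁₃, (R−Rᵀ)₂₁) / (2 sinθ) = (-0.353493, -0.676341, +0.646224)
rvec = θ·k = (-0.226604, -0.433565, +0.414259)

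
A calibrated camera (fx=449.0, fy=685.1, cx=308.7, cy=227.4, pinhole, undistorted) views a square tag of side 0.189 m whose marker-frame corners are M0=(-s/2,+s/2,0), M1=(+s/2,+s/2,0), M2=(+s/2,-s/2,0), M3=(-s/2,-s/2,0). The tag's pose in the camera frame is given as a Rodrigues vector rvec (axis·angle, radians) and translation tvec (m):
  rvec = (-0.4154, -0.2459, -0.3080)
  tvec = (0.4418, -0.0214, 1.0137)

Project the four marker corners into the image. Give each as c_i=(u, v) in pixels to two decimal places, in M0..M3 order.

Intrinsics K: fx=449.0, fy=685.1, cx=308.7, cy=227.4
Marker side s = 0.189 m; corners in marker frame (Z=0):
  M0 = (-0.0945, +0.0945, 0)
  M1 = (+0.0945, +0.0945, 0)
  M2 = (+0.0945, -0.0945, 0)
  M3 = (-0.0945, -0.0945, 0)
rvec = (-0.4154, -0.2459, -0.3080), |rvec| = θ = 0.57262 rad = 32.808°
Rodrigues: sinθ=0.54183, 1−cosθ=0.15951; R = I + sinθ·[k]× + (1−cosθ)·[k]×²:
    [+0.92443 +0.34114 -0.17044]
    [-0.24175 +0.86990 +0.42991]
    [+0.29492 -0.35622 +0.88664]
t = (0.4418, -0.0214, 1.0137) m
M0: Pc = R·M0+t = (+0.38668, +0.08365, +0.95217); u = 449.0·(+0.38668)/0.95217 + 308.7 = 491.0405, v = 685.1·(+0.08365)/0.95217 + 227.4 = 287.5884
M1: Pc = R·M1+t = (+0.56140, +0.03796, +1.00791); u = 449.0·(+0.56140)/1.00791 + 308.7 = 558.7894, v = 685.1·(+0.03796)/1.00791 + 227.4 = 253.2028
M2: Pc = R·M2+t = (+0.49692, -0.12645, +1.07523); u = 449.0·(+0.49692)/1.07523 + 308.7 = 516.2064, v = 685.1·(-0.12645)/1.07523 + 227.4 = 146.8299
M3: Pc = R·M3+t = (+0.32220, -0.08076, +1.01949); u = 449.0·(+0.32220)/1.01949 + 308.7 = 450.6034, v = 685.1·(-0.08076)/1.01949 + 227.4 = 173.1288

c0=(491.04, 287.59) c1=(558.79, 253.20) c2=(516.21, 146.83) c3=(450.60, 173.13)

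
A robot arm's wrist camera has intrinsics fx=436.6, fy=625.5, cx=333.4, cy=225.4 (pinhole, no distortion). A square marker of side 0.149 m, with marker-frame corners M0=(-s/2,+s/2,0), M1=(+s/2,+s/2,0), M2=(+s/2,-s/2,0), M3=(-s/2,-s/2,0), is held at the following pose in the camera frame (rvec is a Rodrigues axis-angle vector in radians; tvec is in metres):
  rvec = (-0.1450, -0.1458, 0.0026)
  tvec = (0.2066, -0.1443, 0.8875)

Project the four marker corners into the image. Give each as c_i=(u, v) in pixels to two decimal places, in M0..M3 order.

c0=(400.70, 173.71) c1=(471.58, 176.35) c2=(467.75, 76.05) c3=(398.48, 71.05)

Intrinsics K: fx=436.6, fy=625.5, cx=333.4, cy=225.4
Marker side s = 0.149 m; corners in marker frame (Z=0):
  M0 = (-0.0745, +0.0745, 0)
  M1 = (+0.0745, +0.0745, 0)
  M2 = (+0.0745, -0.0745, 0)
  M3 = (-0.0745, -0.0745, 0)
rvec = (-0.1450, -0.1458, 0.0026), |rvec| = θ = 0.20564 rad = 11.783°
Rodrigues: sinθ=0.20420, 1−cosθ=0.02107; R = I + sinθ·[k]× + (1−cosθ)·[k]×²:
    [+0.98941 +0.00795 -0.14496]
    [+0.01312 +0.98952 +0.14379]
    [+0.14459 -0.14417 +0.97893]
t = (0.2066, -0.1443, 0.8875) m
M0: Pc = R·M0+t = (+0.13348, -0.07156, +0.86599); u = 436.6·(+0.13348)/0.86599 + 333.4 = 400.6967, v = 625.5·(-0.07156)/0.86599 + 225.4 = 173.7141
M1: Pc = R·M1+t = (+0.28090, -0.06960, +0.88753); u = 436.6·(+0.28090)/0.88753 + 333.4 = 471.5836, v = 625.5·(-0.06960)/0.88753 + 225.4 = 176.3459
M2: Pc = R·M2+t = (+0.27972, -0.21704, +0.90901); u = 436.6·(+0.27972)/0.90901 + 333.4 = 467.7491, v = 625.5·(-0.21704)/0.90901 + 225.4 = 76.0512
M3: Pc = R·M3+t = (+0.13230, -0.21900, +0.88747); u = 436.6·(+0.13230)/0.88747 + 333.4 = 398.4849, v = 625.5·(-0.21900)/0.88747 + 225.4 = 71.0484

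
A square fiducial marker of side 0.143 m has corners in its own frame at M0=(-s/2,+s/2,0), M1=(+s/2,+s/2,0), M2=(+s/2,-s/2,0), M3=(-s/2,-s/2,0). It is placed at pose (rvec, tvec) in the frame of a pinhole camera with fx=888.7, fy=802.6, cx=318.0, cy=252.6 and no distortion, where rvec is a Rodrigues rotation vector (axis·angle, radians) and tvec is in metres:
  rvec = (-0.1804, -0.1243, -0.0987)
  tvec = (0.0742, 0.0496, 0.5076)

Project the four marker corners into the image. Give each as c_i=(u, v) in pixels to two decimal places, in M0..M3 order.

Intrinsics K: fx=888.7, fy=802.6, cx=318.0, cy=252.6
Marker side s = 0.143 m; corners in marker frame (Z=0):
  M0 = (-0.0715, +0.0715, 0)
  M1 = (+0.0715, +0.0715, 0)
  M2 = (+0.0715, -0.0715, 0)
  M3 = (-0.0715, -0.0715, 0)
rvec = (-0.1804, -0.1243, -0.0987), |rvec| = θ = 0.24028 rad = 13.767°
Rodrigues: sinθ=0.23798, 1−cosθ=0.02873; R = I + sinθ·[k]× + (1−cosθ)·[k]×²:
    [+0.98746 +0.10891 -0.11425]
    [-0.08659 +0.97896 +0.18477]
    [+0.13197 -0.17256 +0.97612]
t = (0.0742, 0.0496, 0.5076) m
M0: Pc = R·M0+t = (+0.01138, +0.12579, +0.48583); u = 888.7·(+0.01138)/0.48583 + 318.0 = 338.8232, v = 802.6·(+0.12579)/0.48583 + 252.6 = 460.4043
M1: Pc = R·M1+t = (+0.15259, +0.11340, +0.50470); u = 888.7·(+0.15259)/0.50470 + 318.0 = 586.6907, v = 802.6·(+0.11340)/0.50470 + 252.6 = 432.9419
M2: Pc = R·M2+t = (+0.13702, -0.02659, +0.52937); u = 888.7·(+0.13702)/0.52937 + 318.0 = 548.0200, v = 802.6·(-0.02659)/0.52937 + 252.6 = 212.2905
M3: Pc = R·M3+t = (-0.00419, -0.01420, +0.51050); u = 888.7·(-0.00419)/0.51050 + 318.0 = 310.7044, v = 802.6·(-0.01420)/0.51050 + 252.6 = 230.2688

c0=(338.82, 460.40) c1=(586.69, 432.94) c2=(548.02, 212.29) c3=(310.70, 230.27)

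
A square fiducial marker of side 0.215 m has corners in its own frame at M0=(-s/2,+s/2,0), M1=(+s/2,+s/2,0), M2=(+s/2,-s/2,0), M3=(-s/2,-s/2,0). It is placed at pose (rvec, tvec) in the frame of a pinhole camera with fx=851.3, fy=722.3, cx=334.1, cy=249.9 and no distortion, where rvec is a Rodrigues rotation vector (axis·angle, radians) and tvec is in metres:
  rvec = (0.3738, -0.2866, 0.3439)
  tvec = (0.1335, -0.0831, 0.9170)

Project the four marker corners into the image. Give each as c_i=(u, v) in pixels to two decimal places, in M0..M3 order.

Intrinsics K: fx=851.3, fy=722.3, cx=334.1, cy=249.9
Marker side s = 0.215 m; corners in marker frame (Z=0):
  M0 = (-0.1075, +0.1075, 0)
  M1 = (+0.1075, +0.1075, 0)
  M2 = (+0.1075, -0.1075, 0)
  M3 = (-0.1075, -0.1075, 0)
rvec = (0.3738, -0.2866, 0.3439), |rvec| = θ = 0.58321 rad = 33.415°
Rodrigues: sinθ=0.55071, 1−cosθ=0.16530; R = I + sinθ·[k]× + (1−cosθ)·[k]×²:
    [+0.90260 -0.37680 -0.20815]
    [+0.27267 +0.87462 -0.40087]
    [+0.33310 +0.30507 +0.89218]
t = (0.1335, -0.0831, 0.9170) m
M0: Pc = R·M0+t = (-0.00404, -0.01839, +0.91399); u = 851.3·(-0.00404)/0.91399 + 334.1 = 330.3410, v = 722.3·(-0.01839)/0.91399 + 249.9 = 235.3665
M1: Pc = R·M1+t = (+0.19002, +0.04023, +0.98560); u = 851.3·(+0.19002)/0.98560 + 334.1 = 498.2306, v = 722.3·(+0.04023)/0.98560 + 249.9 = 279.3851
M2: Pc = R·M2+t = (+0.27104, -0.14781, +0.92001); u = 851.3·(+0.27104)/0.92001 + 334.1 = 584.8928, v = 722.3·(-0.14781)/0.92001 + 249.9 = 133.8552
M3: Pc = R·M3+t = (+0.07698, -0.20643, +0.84840); u = 851.3·(+0.07698)/0.84840 + 334.1 = 411.3392, v = 722.3·(-0.20643)/0.84840 + 249.9 = 74.1487

c0=(330.34, 235.37) c1=(498.23, 279.39) c2=(584.89, 133.86) c3=(411.34, 74.15)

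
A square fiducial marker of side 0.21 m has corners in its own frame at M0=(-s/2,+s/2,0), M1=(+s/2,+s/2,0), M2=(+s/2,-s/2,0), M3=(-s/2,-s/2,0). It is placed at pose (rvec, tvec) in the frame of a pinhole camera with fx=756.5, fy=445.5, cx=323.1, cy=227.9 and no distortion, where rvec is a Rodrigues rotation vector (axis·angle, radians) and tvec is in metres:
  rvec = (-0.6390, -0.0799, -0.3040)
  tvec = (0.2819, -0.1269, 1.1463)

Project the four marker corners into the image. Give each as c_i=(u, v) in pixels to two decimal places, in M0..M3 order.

c0=(474.42, 219.40) c1=(606.79, 198.10) c2=(539.44, 142.95) c3=(418.53, 160.47)

Intrinsics K: fx=756.5, fy=445.5, cx=323.1, cy=227.9
Marker side s = 0.21 m; corners in marker frame (Z=0):
  M0 = (-0.1050, +0.1050, 0)
  M1 = (+0.1050, +0.1050, 0)
  M2 = (+0.1050, -0.1050, 0)
  M3 = (-0.1050, -0.1050, 0)
rvec = (-0.6390, -0.0799, -0.3040), |rvec| = θ = 0.71212 rad = 40.802°
Rodrigues: sinθ=0.65344, 1−cosθ=0.24302; R = I + sinθ·[k]× + (1−cosθ)·[k]×²:
    [+0.95265 +0.30342 +0.01978]
    [-0.25448 +0.76003 +0.59798]
    [+0.16641 -0.57470 +0.80126]
t = (0.2819, -0.1269, 1.1463) m
M0: Pc = R·M0+t = (+0.21373, -0.02038, +1.06848); u = 756.5·(+0.21373)/1.06848 + 323.1 = 474.4238, v = 445.5·(-0.02038)/1.06848 + 227.9 = 219.4044
M1: Pc = R·M1+t = (+0.41379, -0.07382, +1.10343); u = 756.5·(+0.41379)/1.10343 + 323.1 = 606.7885, v = 445.5·(-0.07382)/1.10343 + 227.9 = 198.0970
M2: Pc = R·M2+t = (+0.35007, -0.23342, +1.22412); u = 756.5·(+0.35007)/1.22412 + 323.1 = 539.4419, v = 445.5·(-0.23342)/1.22412 + 227.9 = 142.9485
M3: Pc = R·M3+t = (+0.15001, -0.17998, +1.18917); u = 756.5·(+0.15001)/1.18917 + 323.1 = 418.5317, v = 445.5·(-0.17998)/1.18917 + 227.9 = 160.4728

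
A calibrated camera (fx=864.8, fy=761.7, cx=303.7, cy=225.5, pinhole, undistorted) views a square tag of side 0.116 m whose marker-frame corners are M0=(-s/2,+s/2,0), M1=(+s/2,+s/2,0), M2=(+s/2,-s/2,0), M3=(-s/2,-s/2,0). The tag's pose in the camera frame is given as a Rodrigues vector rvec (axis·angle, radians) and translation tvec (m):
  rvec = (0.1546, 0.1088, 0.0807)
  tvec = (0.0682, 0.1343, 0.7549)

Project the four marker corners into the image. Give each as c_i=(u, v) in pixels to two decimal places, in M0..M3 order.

Intrinsics K: fx=864.8, fy=761.7, cx=303.7, cy=225.5
Marker side s = 0.116 m; corners in marker frame (Z=0):
  M0 = (-0.0580, +0.0580, 0)
  M1 = (+0.0580, +0.0580, 0)
  M2 = (+0.0580, -0.0580, 0)
  M3 = (-0.0580, -0.0580, 0)
rvec = (0.1546, 0.1088, 0.0807), |rvec| = θ = 0.20555 rad = 11.777°
Rodrigues: sinθ=0.20411, 1−cosθ=0.02105; R = I + sinθ·[k]× + (1−cosθ)·[k]×²:
    [+0.99086 -0.07175 +0.11425]
    [+0.08851 +0.98485 -0.14914]
    [-0.10182 +0.15789 +0.98219]
t = (0.0682, 0.1343, 0.7549) m
M0: Pc = R·M0+t = (+0.00657, +0.18629, +0.76996); u = 864.8·(+0.00657)/0.76996 + 303.7 = 311.0777, v = 761.7·(+0.18629)/0.76996 + 225.5 = 409.7881
M1: Pc = R·M1+t = (+0.12151, +0.19655, +0.75815); u = 864.8·(+0.12151)/0.75815 + 303.7 = 442.3004, v = 761.7·(+0.19655)/0.75815 + 225.5 = 422.9747
M2: Pc = R·M2+t = (+0.12983, +0.08231, +0.73984); u = 864.8·(+0.12983)/0.73984 + 303.7 = 455.4607, v = 761.7·(+0.08231)/0.73984 + 225.5 = 310.2451
M3: Pc = R·M3+t = (+0.01489, +0.07205, +0.75165); u = 864.8·(+0.01489)/0.75165 + 303.7 = 320.8337, v = 761.7·(+0.07205)/0.75165 + 225.5 = 298.5086

c0=(311.08, 409.79) c1=(442.30, 422.97) c2=(455.46, 310.25) c3=(320.83, 298.51)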